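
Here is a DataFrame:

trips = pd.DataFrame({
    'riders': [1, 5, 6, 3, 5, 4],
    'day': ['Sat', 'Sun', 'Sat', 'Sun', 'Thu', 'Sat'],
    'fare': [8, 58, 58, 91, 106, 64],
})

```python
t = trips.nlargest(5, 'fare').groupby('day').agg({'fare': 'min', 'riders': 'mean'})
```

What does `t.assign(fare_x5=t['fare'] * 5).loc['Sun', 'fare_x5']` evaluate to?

take 5 rows with largest fare:
   riders  day  fare
4       5  Thu   106
3       3  Sun    91
5       4  Sat    64
1       5  Sun    58
2       6  Sat    58
group by day: min(fare), mean(riders):
     fare  riders
day              
Sat    58     5.0
Sun    58     4.0
Thu   106     5.0
add column fare_x5 = t['fare'] * 5:
     fare  riders  fare_x5
day                       
Sat    58     5.0      290
Sun    58     4.0      290
Thu   106     5.0      530
Hence 290.

290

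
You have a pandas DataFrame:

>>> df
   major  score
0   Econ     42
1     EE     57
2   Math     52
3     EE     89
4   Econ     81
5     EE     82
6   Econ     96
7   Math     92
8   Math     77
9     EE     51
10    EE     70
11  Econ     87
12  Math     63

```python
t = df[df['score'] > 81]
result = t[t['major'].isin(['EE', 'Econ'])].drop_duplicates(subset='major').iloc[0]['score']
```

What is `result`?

filter rows where score > 81:
   major  score
3     EE     89
5     EE     82
6   Econ     96
7   Math     92
11  Econ     87
filter rows where major in ['EE', 'Econ']:
   major  score
3     EE     89
5     EE     82
6   Econ     96
11  Econ     87
drop duplicate major (keep=first):
  major  score
3    EE     89
6  Econ     96
Taking the value at position 0, column 'score' gives 89.

89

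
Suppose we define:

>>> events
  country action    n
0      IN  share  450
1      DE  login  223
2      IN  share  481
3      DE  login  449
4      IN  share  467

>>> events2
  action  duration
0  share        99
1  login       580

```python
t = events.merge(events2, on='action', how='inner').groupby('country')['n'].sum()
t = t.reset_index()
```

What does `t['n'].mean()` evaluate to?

merge on 'action' (how='inner') → 5 rows:
  country action    n  duration
0      IN  share  450        99
1      DE  login  223       580
2      IN  share  481        99
3      DE  login  449       580
4      IN  share  467        99
group by country, sum of n:
country
DE     672
IN    1398
Name: n, dtype: int64
reset_index():
  country     n
0      DE   672
1      IN  1398

1035.0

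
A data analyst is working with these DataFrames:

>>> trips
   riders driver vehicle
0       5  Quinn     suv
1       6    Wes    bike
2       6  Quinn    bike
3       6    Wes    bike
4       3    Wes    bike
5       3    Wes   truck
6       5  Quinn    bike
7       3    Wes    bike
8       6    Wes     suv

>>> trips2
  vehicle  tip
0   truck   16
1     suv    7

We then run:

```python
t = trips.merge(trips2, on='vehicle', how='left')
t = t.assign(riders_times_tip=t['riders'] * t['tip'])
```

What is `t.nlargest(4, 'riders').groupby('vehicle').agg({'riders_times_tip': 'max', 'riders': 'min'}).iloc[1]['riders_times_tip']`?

merge on 'vehicle' (how='left') → 9 rows:
   riders driver vehicle   tip
0       5  Quinn     suv   7.0
1       6    Wes    bike   NaN
2       6  Quinn    bike   NaN
3       6    Wes    bike   NaN
4       3    Wes    bike   NaN
5       3    Wes   truck  16.0
6       5  Quinn    bike   NaN
7       3    Wes    bike   NaN
8       6    Wes     suv   7.0
add column riders_times_tip = t['riders'] * t['tip']:
   riders driver vehicle   tip  riders_times_tip
0       5  Quinn     suv   7.0              35.0
1       6    Wes    bike   NaN               NaN
2       6  Quinn    bike   NaN               NaN
3       6    Wes    bike   NaN               NaN
4       3    Wes    bike   NaN               NaN
5       3    Wes   truck  16.0              48.0
6       5  Quinn    bike   NaN               NaN
7       3    Wes    bike   NaN               NaN
8       6    Wes     suv   7.0              42.0
take 4 rows with largest riders:
   riders driver vehicle  tip  riders_times_tip
1       6    Wes    bike  NaN               NaN
2       6  Quinn    bike  NaN               NaN
3       6    Wes    bike  NaN               NaN
8       6    Wes     suv  7.0              42.0
group by vehicle: max(riders_times_tip), min(riders):
         riders_times_tip  riders
vehicle                          
bike                  NaN       6
suv                  42.0       6
Reading off the value at position 1, column 'riders_times_tip', we get 42.0.

42.0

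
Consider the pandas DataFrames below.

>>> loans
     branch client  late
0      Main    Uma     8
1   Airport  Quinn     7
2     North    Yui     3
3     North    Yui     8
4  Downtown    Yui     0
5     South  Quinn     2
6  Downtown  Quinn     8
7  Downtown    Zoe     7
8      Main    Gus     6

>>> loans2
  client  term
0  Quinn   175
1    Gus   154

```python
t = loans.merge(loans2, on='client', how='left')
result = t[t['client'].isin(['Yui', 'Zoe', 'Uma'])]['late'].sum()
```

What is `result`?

26

merge on 'client' (how='left') → 9 rows:
     branch client  late   term
0      Main    Uma     8    NaN
1   Airport  Quinn     7  175.0
2     North    Yui     3    NaN
3     North    Yui     8    NaN
4  Downtown    Yui     0    NaN
5     South  Quinn     2  175.0
6  Downtown  Quinn     8  175.0
7  Downtown    Zoe     7    NaN
8      Main    Gus     6  154.0
filter rows where client in ['Yui', 'Zoe', 'Uma']:
     branch client  late  term
0      Main    Uma     8   NaN
2     North    Yui     3   NaN
3     North    Yui     8   NaN
4  Downtown    Yui     0   NaN
7  Downtown    Zoe     7   NaN
Reading off the sum of column 'late', we get 26.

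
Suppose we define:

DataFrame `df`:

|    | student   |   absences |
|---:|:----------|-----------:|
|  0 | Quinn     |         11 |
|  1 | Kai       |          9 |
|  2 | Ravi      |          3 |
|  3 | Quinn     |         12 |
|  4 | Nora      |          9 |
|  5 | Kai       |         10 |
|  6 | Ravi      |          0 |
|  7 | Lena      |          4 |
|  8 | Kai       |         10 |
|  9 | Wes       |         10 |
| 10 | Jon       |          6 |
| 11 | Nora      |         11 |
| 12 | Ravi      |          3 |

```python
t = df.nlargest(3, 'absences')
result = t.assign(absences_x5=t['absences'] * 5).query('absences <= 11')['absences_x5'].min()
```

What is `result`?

take 3 rows with largest absences:
   student  absences
3    Quinn        12
0    Quinn        11
11    Nora        11
add column absences_x5 = t['absences'] * 5:
   student  absences  absences_x5
3    Quinn        12           60
0    Quinn        11           55
11    Nora        11           55
filter rows where absences <= 11:
   student  absences  absences_x5
0    Quinn        11           55
11    Nora        11           55

55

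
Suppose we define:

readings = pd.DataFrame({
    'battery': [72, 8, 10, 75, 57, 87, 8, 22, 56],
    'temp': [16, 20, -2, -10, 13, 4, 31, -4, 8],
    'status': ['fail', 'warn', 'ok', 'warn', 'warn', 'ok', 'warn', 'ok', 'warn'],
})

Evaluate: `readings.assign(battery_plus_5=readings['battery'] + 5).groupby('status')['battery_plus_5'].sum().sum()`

add column battery_plus_5 = readings['battery'] + 5:
   battery  temp status  battery_plus_5
0       72    16   fail              77
1        8    20   warn              13
2       10    -2     ok              15
3       75   -10   warn              80
4       57    13   warn              62
5       87     4     ok              92
6        8    31   warn              13
7       22    -4     ok              27
8       56     8   warn              61
group by status, sum of battery_plus_5:
status
fail     77
ok      134
warn    229
Name: battery_plus_5, dtype: int64

440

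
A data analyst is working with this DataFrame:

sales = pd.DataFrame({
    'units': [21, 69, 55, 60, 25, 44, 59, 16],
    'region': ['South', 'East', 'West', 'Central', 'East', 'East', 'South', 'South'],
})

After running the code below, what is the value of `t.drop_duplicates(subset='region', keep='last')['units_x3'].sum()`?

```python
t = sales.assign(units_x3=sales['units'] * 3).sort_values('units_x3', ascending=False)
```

468

add column units_x3 = sales['units'] * 3:
   units   region  units_x3
0     21    South        63
1     69     East       207
2     55     West       165
3     60  Central       180
4     25     East        75
5     44     East       132
6     59    South       177
7     16    South        48
sort by units_x3 descending:
   units   region  units_x3
1     69     East       207
3     60  Central       180
6     59    South       177
2     55     West       165
5     44     East       132
4     25     East        75
0     21    South        63
7     16    South        48
drop duplicate region (keep=last):
   units   region  units_x3
3     60  Central       180
2     55     West       165
4     25     East        75
7     16    South        48
sum of column 'units_x3' → 468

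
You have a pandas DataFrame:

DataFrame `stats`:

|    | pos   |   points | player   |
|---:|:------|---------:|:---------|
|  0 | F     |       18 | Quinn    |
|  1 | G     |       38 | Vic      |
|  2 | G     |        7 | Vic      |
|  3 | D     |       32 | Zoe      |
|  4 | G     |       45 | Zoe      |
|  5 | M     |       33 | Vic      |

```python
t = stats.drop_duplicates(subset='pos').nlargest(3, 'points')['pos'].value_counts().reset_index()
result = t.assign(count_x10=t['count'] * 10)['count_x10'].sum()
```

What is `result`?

drop duplicate pos (keep=first):
  pos  points player
0   F      18  Quinn
1   G      38    Vic
3   D      32    Zoe
5   M      33    Vic
take 3 rows with largest points:
  pos  points player
1   G      38    Vic
5   M      33    Vic
3   D      32    Zoe
value_counts of pos:
pos
G    1
M    1
D    1
Name: count, dtype: int64
reset_index():
  pos  count
0   G      1
1   M      1
2   D      1
add column count_x10 = t['count'] * 10:
  pos  count  count_x10
0   G      1         10
1   M      1         10
2   D      1         10
Taking the sum of column 'count_x10' gives 30.

30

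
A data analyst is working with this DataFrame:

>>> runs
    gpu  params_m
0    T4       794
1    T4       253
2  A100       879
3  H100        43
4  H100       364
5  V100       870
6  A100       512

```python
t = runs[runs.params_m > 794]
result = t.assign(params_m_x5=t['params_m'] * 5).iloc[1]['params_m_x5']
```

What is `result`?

4350

filter rows where params_m > 794:
    gpu  params_m
2  A100       879
5  V100       870
add column params_m_x5 = t['params_m'] * 5:
    gpu  params_m  params_m_x5
2  A100       879         4395
5  V100       870         4350
Finally, value at position 1, column 'params_m_x5' = 4350.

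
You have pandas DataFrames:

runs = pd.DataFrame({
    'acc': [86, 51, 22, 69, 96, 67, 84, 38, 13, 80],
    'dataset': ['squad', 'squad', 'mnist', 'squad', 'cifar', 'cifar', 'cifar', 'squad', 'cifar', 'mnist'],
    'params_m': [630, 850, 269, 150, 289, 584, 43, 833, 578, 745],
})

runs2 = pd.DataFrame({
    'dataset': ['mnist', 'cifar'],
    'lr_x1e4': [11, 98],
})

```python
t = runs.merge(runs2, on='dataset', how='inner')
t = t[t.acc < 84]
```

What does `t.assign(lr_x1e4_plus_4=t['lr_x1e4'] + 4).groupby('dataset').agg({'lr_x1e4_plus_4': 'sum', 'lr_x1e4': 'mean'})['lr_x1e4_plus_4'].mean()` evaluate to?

117.0

merge on 'dataset' (how='inner') → 6 rows:
   acc dataset  params_m  lr_x1e4
0   22   mnist       269       11
1   96   cifar       289       98
2   67   cifar       584       98
3   84   cifar        43       98
4   13   cifar       578       98
5   80   mnist       745       11
filter rows where acc < 84:
   acc dataset  params_m  lr_x1e4
0   22   mnist       269       11
2   67   cifar       584       98
4   13   cifar       578       98
5   80   mnist       745       11
add column lr_x1e4_plus_4 = t['lr_x1e4'] + 4:
   acc dataset  params_m  lr_x1e4  lr_x1e4_plus_4
0   22   mnist       269       11              15
2   67   cifar       584       98             102
4   13   cifar       578       98             102
5   80   mnist       745       11              15
group by dataset: sum(lr_x1e4_plus_4), mean(lr_x1e4):
         lr_x1e4_plus_4  lr_x1e4
dataset                         
cifar               204     98.0
mnist                30     11.0
So mean() = 117.0.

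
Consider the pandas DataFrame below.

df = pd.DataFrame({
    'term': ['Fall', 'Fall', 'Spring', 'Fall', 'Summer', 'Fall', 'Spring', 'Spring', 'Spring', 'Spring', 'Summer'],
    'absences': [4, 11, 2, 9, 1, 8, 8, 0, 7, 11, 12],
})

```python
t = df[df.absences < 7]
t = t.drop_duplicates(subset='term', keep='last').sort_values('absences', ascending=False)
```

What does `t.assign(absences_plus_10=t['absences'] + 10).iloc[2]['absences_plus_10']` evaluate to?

10

filter rows where absences < 7:
     term  absences
0    Fall         4
2  Spring         2
4  Summer         1
7  Spring         0
drop duplicate term (keep=last):
     term  absences
0    Fall         4
4  Summer         1
7  Spring         0
sort by absences descending:
     term  absences
0    Fall         4
4  Summer         1
7  Spring         0
add column absences_plus_10 = t['absences'] + 10:
     term  absences  absences_plus_10
0    Fall         4                14
4  Summer         1                11
7  Spring         0                10
value at position 2, column 'absences_plus_10' → 10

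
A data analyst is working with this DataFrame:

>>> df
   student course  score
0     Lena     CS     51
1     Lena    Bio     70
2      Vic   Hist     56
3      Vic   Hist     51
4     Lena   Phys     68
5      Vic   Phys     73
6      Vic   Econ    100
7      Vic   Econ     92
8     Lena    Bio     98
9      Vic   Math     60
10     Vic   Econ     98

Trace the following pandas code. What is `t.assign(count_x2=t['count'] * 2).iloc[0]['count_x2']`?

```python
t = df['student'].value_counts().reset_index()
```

value_counts of student:
student
Vic     7
Lena    4
Name: count, dtype: int64
reset_index():
  student  count
0     Vic      7
1    Lena      4
add column count_x2 = t['count'] * 2:
  student  count  count_x2
0     Vic      7        14
1    Lena      4         8
Then the value at position 0, column 'count_x2': 14

14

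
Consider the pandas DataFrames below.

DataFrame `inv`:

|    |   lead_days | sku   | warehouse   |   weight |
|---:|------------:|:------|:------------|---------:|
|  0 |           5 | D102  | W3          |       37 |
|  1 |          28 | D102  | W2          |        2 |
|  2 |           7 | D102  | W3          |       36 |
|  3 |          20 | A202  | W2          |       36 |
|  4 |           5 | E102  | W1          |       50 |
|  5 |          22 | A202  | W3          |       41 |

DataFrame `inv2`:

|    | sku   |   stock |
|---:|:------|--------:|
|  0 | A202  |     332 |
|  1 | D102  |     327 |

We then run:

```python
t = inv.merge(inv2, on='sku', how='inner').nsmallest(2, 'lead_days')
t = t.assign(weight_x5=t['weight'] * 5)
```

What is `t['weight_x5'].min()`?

merge on 'sku' (how='inner') → 5 rows:
   lead_days   sku warehouse  weight  stock
0          5  D102        W3      37    327
1         28  D102        W2       2    327
2          7  D102        W3      36    327
3         20  A202        W2      36    332
4         22  A202        W3      41    332
take 2 rows with smallest lead_days:
   lead_days   sku warehouse  weight  stock
0          5  D102        W3      37    327
2          7  D102        W3      36    327
add column weight_x5 = t['weight'] * 5:
   lead_days   sku warehouse  weight  stock  weight_x5
0          5  D102        W3      37    327        185
2          7  D102        W3      36    327        180

180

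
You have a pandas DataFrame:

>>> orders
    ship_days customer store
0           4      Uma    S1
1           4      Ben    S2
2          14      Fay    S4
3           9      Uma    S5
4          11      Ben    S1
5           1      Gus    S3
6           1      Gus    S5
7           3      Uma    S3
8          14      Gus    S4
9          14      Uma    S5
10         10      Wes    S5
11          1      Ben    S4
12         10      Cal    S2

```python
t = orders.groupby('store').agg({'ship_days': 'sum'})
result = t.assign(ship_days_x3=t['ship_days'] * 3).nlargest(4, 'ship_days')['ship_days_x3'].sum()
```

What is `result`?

276

group by store, sum of ship_days:
       ship_days
store           
S1            15
S2            14
S3             4
S4            29
S5            34
add column ship_days_x3 = t['ship_days'] * 3:
       ship_days  ship_days_x3
store                         
S1            15            45
S2            14            42
S3             4            12
S4            29            87
S5            34           102
take 4 rows with largest ship_days:
       ship_days  ship_days_x3
store                         
S5            34           102
S4            29            87
S1            15            45
S2            14            42
Finally, sum of column 'ship_days_x3' = 276.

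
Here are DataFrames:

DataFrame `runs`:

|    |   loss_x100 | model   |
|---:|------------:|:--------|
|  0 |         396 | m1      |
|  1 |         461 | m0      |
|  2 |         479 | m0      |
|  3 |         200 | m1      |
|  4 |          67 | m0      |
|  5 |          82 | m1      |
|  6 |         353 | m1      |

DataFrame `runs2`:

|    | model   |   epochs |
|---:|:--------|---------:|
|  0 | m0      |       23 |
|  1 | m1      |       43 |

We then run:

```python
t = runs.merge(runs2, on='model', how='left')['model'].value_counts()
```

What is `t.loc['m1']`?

4

merge on 'model' (how='left') → 7 rows:
   loss_x100 model  epochs
0        396    m1      43
1        461    m0      23
2        479    m0      23
3        200    m1      43
4         67    m0      23
5         82    m1      43
6        353    m1      43
value_counts of model:
model
m1    4
m0    3
Name: count, dtype: int64
The value at index 'm1' is 4.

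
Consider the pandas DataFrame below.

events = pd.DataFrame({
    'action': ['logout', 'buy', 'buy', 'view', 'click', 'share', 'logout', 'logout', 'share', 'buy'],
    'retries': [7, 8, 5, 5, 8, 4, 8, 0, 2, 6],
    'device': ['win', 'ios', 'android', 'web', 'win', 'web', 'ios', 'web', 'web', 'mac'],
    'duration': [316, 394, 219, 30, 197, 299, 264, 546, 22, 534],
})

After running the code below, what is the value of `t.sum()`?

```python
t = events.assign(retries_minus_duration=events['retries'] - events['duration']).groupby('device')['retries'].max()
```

32

add column retries_minus_duration = events['retries'] - events['duration']:
   action  retries   device  duration  retries_minus_duration
0  logout        7      win       316                    -309
1     buy        8      ios       394                    -386
2     buy        5  android       219                    -214
3    view        5      web        30                     -25
4   click        8      win       197                    -189
5   share        4      web       299                    -295
6  logout        8      ios       264                    -256
7  logout        0      web       546                    -546
8   share        2      web        22                     -20
9     buy        6      mac       534                    -528
group by device, max of retries:
device
android    5
ios        8
mac        6
web        5
win        8
Name: retries, dtype: int64
Finally, sum of the resulting series = 32.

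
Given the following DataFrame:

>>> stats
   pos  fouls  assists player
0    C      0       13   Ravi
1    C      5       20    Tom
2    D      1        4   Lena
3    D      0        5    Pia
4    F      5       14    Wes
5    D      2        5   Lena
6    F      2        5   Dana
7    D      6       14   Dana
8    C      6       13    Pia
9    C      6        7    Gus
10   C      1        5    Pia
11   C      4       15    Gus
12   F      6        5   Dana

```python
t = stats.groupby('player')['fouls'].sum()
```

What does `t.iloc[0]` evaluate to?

group by player, sum of fouls:
player
Dana    14
Gus     10
Lena     3
Pia      7
Ravi     0
Tom      5
Wes      5
Name: fouls, dtype: int64
Finally, value at position 0 = 14.

14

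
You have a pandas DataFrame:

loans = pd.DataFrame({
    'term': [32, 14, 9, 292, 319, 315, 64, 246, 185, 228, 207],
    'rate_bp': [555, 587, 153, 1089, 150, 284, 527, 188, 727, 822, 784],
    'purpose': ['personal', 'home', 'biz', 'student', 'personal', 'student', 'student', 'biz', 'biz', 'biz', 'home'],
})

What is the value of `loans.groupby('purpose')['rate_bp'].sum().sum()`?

group by purpose, sum of rate_bp:
purpose
biz         1890
home        1371
personal     705
student     1900
Name: rate_bp, dtype: int64
Taking the sum of the resulting series gives 5866.

5866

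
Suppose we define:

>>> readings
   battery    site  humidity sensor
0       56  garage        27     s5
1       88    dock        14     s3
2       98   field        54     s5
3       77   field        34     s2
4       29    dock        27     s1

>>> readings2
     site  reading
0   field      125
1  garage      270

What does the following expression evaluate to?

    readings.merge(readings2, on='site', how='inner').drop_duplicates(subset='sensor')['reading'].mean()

merge on 'site' (how='inner') → 3 rows:
   battery    site  humidity sensor  reading
0       56  garage        27     s5      270
1       98   field        54     s5      125
2       77   field        34     s2      125
drop duplicate sensor (keep=first):
   battery    site  humidity sensor  reading
0       56  garage        27     s5      270
2       77   field        34     s2      125
Taking the mean of column 'reading' gives 197.5.

197.5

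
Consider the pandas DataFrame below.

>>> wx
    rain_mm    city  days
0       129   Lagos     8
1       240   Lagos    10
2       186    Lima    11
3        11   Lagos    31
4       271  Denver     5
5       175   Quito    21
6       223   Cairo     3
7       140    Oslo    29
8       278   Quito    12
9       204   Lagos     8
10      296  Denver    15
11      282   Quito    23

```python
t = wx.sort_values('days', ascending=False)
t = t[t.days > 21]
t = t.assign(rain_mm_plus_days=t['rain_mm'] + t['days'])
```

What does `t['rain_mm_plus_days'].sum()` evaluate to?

sort by days descending:
    rain_mm    city  days
3        11   Lagos    31
7       140    Oslo    29
11      282   Quito    23
5       175   Quito    21
10      296  Denver    15
8       278   Quito    12
2       186    Lima    11
1       240   Lagos    10
0       129   Lagos     8
9       204   Lagos     8
4       271  Denver     5
6       223   Cairo     3
filter rows where days > 21:
    rain_mm   city  days
3        11  Lagos    31
7       140   Oslo    29
11      282  Quito    23
add column rain_mm_plus_days = t['rain_mm'] + t['days']:
    rain_mm   city  days  rain_mm_plus_days
3        11  Lagos    31                 42
7       140   Oslo    29                169
11      282  Quito    23                305

516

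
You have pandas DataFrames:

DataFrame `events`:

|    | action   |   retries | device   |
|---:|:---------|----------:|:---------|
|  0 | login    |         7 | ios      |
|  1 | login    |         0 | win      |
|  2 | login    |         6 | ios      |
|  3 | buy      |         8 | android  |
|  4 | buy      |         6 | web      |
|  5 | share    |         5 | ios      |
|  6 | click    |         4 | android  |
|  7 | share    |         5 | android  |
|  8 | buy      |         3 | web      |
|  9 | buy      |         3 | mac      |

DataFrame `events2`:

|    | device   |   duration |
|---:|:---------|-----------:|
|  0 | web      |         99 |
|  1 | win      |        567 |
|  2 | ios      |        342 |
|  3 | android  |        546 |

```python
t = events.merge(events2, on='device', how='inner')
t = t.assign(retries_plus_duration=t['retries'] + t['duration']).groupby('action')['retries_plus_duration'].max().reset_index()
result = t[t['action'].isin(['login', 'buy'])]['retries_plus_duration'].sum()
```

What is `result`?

merge on 'device' (how='inner') → 9 rows:
  action  retries   device  duration
0  login        7      ios       342
1  login        0      win       567
2  login        6      ios       342
3    buy        8  android       546
4    buy        6      web        99
5  share        5      ios       342
6  click        4  android       546
7  share        5  android       546
8    buy        3      web        99
add column retries_plus_duration = t['retries'] + t['duration']:
  action  retries   device  duration  retries_plus_duration
0  login        7      ios       342                    349
1  login        0      win       567                    567
2  login        6      ios       342                    348
3    buy        8  android       546                    554
4    buy        6      web        99                    105
5  share        5      ios       342                    347
6  click        4  android       546                    550
7  share        5  android       546                    551
8    buy        3      web        99                    102
group by action, max of retries_plus_duration:
action
buy      554
click    550
login    567
share    551
Name: retries_plus_duration, dtype: int64
reset_index():
  action  retries_plus_duration
0    buy                    554
1  click                    550
2  login                    567
3  share                    551
filter rows where action in ['login', 'buy']:
  action  retries_plus_duration
0    buy                    554
2  login                    567
The sum of column 'retries_plus_duration' is 1121.

1121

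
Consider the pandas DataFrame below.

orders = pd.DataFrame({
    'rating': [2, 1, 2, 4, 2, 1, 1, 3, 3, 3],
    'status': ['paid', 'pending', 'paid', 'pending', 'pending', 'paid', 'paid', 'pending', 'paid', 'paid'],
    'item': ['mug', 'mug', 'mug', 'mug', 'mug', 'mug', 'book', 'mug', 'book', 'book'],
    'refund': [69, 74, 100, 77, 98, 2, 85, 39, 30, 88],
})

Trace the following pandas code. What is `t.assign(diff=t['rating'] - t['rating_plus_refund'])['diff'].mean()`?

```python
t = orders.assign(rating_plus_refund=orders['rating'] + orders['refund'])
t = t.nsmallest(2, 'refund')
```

-16.0

add column rating_plus_refund = orders['rating'] + orders['refund']:
   rating   status  item  refund  rating_plus_refund
0       2     paid   mug      69                  71
1       1  pending   mug      74                  75
2       2     paid   mug     100                 102
3       4  pending   mug      77                  81
4       2  pending   mug      98                 100
5       1     paid   mug       2                   3
6       1     paid  book      85                  86
7       3  pending   mug      39                  42
8       3     paid  book      30                  33
9       3     paid  book      88                  91
take 2 rows with smallest refund:
   rating status  item  refund  rating_plus_refund
5       1   paid   mug       2                   3
8       3   paid  book      30                  33
add column diff = t['rating'] - t['rating_plus_refund']:
   rating status  item  refund  rating_plus_refund  diff
5       1   paid   mug       2                   3    -2
8       3   paid  book      30                  33   -30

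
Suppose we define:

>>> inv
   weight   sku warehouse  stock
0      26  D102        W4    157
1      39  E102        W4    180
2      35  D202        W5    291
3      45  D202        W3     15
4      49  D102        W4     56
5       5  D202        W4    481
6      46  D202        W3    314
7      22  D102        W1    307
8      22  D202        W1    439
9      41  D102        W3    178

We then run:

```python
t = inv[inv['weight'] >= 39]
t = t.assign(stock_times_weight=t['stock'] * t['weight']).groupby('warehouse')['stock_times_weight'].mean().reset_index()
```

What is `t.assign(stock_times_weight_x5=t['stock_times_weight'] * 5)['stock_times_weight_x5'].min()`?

24410.0

filter rows where weight >= 39:
   weight   sku warehouse  stock
1      39  E102        W4    180
3      45  D202        W3     15
4      49  D102        W4     56
6      46  D202        W3    314
9      41  D102        W3    178
add column stock_times_weight = t['stock'] * t['weight']:
   weight   sku warehouse  stock  stock_times_weight
1      39  E102        W4    180                7020
3      45  D202        W3     15                 675
4      49  D102        W4     56                2744
6      46  D202        W3    314               14444
9      41  D102        W3    178                7298
group by warehouse, mean of stock_times_weight:
warehouse
W3    7472.333333
W4    4882.000000
Name: stock_times_weight, dtype: float64
reset_index():
  warehouse  stock_times_weight
0        W3         7472.333333
1        W4         4882.000000
add column stock_times_weight_x5 = t['stock_times_weight'] * 5:
  warehouse  stock_times_weight  stock_times_weight_x5
0        W3         7472.333333           37361.666667
1        W4         4882.000000           24410.000000
Reading off the min of column 'stock_times_weight_x5', we get 24410.0.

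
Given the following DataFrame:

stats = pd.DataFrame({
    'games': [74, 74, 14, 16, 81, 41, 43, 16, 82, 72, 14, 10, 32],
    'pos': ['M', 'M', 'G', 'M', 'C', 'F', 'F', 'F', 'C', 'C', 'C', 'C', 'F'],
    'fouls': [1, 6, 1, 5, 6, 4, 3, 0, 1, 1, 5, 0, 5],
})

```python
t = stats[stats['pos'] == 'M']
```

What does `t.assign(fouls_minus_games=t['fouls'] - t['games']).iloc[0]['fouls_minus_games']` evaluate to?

-73

filter rows where pos == 'M':
   games pos  fouls
0     74   M      1
1     74   M      6
3     16   M      5
add column fouls_minus_games = t['fouls'] - t['games']:
   games pos  fouls  fouls_minus_games
0     74   M      1                -73
1     74   M      6                -68
3     16   M      5                -11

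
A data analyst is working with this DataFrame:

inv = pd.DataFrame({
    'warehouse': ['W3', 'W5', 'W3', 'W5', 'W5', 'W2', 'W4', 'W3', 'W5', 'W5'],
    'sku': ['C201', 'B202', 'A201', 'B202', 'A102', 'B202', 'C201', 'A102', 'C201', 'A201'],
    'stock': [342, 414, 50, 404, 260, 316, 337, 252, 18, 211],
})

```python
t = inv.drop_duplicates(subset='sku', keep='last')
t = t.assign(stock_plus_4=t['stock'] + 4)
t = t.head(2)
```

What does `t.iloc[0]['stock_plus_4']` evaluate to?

320

drop duplicate sku (keep=last):
  warehouse   sku  stock
5        W2  B202    316
7        W3  A102    252
8        W5  C201     18
9        W5  A201    211
add column stock_plus_4 = t['stock'] + 4:
  warehouse   sku  stock  stock_plus_4
5        W2  B202    316           320
7        W3  A102    252           256
8        W5  C201     18            22
9        W5  A201    211           215
take first 2 rows:
  warehouse   sku  stock  stock_plus_4
5        W2  B202    316           320
7        W3  A102    252           256
So iloc[0]['stock_plus_4'] = 320.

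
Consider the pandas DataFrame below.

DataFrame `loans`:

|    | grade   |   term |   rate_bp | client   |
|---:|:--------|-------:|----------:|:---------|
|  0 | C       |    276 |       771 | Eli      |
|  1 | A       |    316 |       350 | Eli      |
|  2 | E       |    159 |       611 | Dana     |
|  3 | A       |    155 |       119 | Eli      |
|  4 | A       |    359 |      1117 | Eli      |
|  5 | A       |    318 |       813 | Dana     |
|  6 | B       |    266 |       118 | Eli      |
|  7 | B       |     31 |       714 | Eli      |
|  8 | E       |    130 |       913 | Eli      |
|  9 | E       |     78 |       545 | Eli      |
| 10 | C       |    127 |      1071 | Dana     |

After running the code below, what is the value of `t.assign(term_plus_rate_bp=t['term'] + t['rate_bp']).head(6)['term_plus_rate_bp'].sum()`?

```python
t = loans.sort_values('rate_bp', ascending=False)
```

6640

sort by rate_bp descending:
   grade  term  rate_bp client
4      A   359     1117    Eli
10     C   127     1071   Dana
8      E   130      913    Eli
5      A   318      813   Dana
0      C   276      771    Eli
7      B    31      714    Eli
2      E   159      611   Dana
9      E    78      545    Eli
1      A   316      350    Eli
3      A   155      119    Eli
6      B   266      118    Eli
add column term_plus_rate_bp = t['term'] + t['rate_bp']:
   grade  term  rate_bp client  term_plus_rate_bp
4      A   359     1117    Eli               1476
10     C   127     1071   Dana               1198
8      E   130      913    Eli               1043
5      A   318      813   Dana               1131
0      C   276      771    Eli               1047
7      B    31      714    Eli                745
2      E   159      611   Dana                770
9      E    78      545    Eli                623
1      A   316      350    Eli                666
3      A   155      119    Eli                274
6      B   266      118    Eli                384
take first 6 rows:
   grade  term  rate_bp client  term_plus_rate_bp
4      A   359     1117    Eli               1476
10     C   127     1071   Dana               1198
8      E   130      913    Eli               1043
5      A   318      813   Dana               1131
0      C   276      771    Eli               1047
7      B    31      714    Eli                745
Taking the sum of column 'term_plus_rate_bp' gives 6640.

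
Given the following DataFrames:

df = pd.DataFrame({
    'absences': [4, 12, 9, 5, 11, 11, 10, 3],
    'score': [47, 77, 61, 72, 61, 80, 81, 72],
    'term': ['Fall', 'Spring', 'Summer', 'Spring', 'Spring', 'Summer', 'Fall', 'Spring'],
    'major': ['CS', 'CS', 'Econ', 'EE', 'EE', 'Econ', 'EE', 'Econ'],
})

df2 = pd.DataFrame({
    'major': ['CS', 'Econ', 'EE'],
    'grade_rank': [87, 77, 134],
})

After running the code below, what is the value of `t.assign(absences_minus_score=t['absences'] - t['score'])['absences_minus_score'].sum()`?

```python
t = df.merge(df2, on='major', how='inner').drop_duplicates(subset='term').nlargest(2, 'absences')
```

merge on 'major' (how='inner') → 8 rows:
   absences  score    term major  grade_rank
0         4     47    Fall    CS          87
1        12     77  Spring    CS          87
2         9     61  Summer  Econ          77
3         5     72  Spring    EE         134
4        11     61  Spring    EE         134
5        11     80  Summer  Econ          77
6        10     81    Fall    EE         134
7         3     72  Spring  Econ          77
drop duplicate term (keep=first):
   absences  score    term major  grade_rank
0         4     47    Fall    CS          87
1        12     77  Spring    CS          87
2         9     61  Summer  Econ          77
take 2 rows with largest absences:
   absences  score    term major  grade_rank
1        12     77  Spring    CS          87
2         9     61  Summer  Econ          77
add column absences_minus_score = t['absences'] - t['score']:
   absences  score    term major  grade_rank  absences_minus_score
1        12     77  Spring    CS          87                   -65
2         9     61  Summer  Econ          77                   -52
So sum() = -117.

-117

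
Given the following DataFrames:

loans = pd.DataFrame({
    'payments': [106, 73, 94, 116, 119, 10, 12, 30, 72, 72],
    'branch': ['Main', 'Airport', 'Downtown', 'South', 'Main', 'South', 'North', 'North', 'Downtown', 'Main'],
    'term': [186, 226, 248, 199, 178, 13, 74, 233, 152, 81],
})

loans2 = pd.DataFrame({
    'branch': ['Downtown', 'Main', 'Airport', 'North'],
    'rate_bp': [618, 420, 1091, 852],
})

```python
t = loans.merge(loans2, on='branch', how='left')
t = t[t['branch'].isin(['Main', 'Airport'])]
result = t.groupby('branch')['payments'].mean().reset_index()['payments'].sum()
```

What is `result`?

merge on 'branch' (how='left') → 10 rows:
   payments    branch  term  rate_bp
0       106      Main   186    420.0
1        73   Airport   226   1091.0
2        94  Downtown   248    618.0
3       116     South   199      NaN
4       119      Main   178    420.0
5        10     South    13      NaN
6        12     North    74    852.0
7        30     North   233    852.0
8        72  Downtown   152    618.0
9        72      Main    81    420.0
filter rows where branch in ['Main', 'Airport']:
   payments   branch  term  rate_bp
0       106     Main   186    420.0
1        73  Airport   226   1091.0
4       119     Main   178    420.0
9        72     Main    81    420.0
group by branch, mean of payments:
branch
Airport    73.0
Main       99.0
Name: payments, dtype: float64
reset_index():
    branch  payments
0  Airport      73.0
1     Main      99.0

172.0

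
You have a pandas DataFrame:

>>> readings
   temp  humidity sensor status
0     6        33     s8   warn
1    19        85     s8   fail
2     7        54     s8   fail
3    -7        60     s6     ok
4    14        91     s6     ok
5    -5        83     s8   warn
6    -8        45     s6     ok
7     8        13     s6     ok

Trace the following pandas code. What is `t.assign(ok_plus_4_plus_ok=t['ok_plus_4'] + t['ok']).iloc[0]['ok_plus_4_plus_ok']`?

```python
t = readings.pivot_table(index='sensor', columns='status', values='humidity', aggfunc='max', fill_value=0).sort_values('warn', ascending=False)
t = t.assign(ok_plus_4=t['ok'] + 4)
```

4

pivot: rows=sensor, cols=status, max(humidity):
status  fail  ok  warn
sensor                
s6         0  91     0
s8        85   0    83
sort by warn descending:
status  fail  ok  warn
sensor                
s8        85   0    83
s6         0  91     0
add column ok_plus_4 = t['ok'] + 4:
status  fail  ok  warn  ok_plus_4
sensor                           
s8        85   0    83          4
s6         0  91     0         95
add column ok_plus_4_plus_ok = t['ok_plus_4'] + t['ok']:
status  fail  ok  warn  ok_plus_4  ok_plus_4_plus_ok
sensor                                              
s8        85   0    83          4                  4
s6         0  91     0         95                186
Hence 4.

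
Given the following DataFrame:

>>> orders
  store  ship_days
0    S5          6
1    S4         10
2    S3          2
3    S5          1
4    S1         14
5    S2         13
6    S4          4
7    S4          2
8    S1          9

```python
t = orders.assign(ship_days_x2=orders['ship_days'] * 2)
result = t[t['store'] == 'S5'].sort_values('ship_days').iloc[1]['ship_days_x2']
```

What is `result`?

12

add column ship_days_x2 = orders['ship_days'] * 2:
  store  ship_days  ship_days_x2
0    S5          6            12
1    S4         10            20
2    S3          2             4
3    S5          1             2
4    S1         14            28
5    S2         13            26
6    S4          4             8
7    S4          2             4
8    S1          9            18
filter rows where store == 'S5':
  store  ship_days  ship_days_x2
0    S5          6            12
3    S5          1             2
sort by ship_days:
  store  ship_days  ship_days_x2
3    S5          1             2
0    S5          6            12
The value at position 1, column 'ship_days_x2' is 12.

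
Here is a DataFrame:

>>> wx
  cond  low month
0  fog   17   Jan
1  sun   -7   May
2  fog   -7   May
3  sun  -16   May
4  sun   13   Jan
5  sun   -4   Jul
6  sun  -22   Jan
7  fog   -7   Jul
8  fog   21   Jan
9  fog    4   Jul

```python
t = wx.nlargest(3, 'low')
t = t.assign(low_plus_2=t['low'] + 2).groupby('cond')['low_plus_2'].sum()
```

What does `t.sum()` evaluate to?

take 3 rows with largest low:
  cond  low month
8  fog   21   Jan
0  fog   17   Jan
4  sun   13   Jan
add column low_plus_2 = t['low'] + 2:
  cond  low month  low_plus_2
8  fog   21   Jan          23
0  fog   17   Jan          19
4  sun   13   Jan          15
group by cond, sum of low_plus_2:
cond
fog    42
sun    15
Name: low_plus_2, dtype: int64
So sum() = 57.

57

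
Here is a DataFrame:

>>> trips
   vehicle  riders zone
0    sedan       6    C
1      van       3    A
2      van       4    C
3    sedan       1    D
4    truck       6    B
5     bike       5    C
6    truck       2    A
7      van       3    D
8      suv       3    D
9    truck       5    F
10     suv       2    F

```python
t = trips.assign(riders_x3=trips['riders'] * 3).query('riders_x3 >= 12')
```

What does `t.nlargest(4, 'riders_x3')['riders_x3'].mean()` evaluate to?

add column riders_x3 = trips['riders'] * 3:
   vehicle  riders zone  riders_x3
0    sedan       6    C         18
1      van       3    A          9
2      van       4    C         12
3    sedan       1    D          3
4    truck       6    B         18
5     bike       5    C         15
6    truck       2    A          6
7      van       3    D          9
8      suv       3    D          9
9    truck       5    F         15
10     suv       2    F          6
filter rows where riders_x3 >= 12:
  vehicle  riders zone  riders_x3
0   sedan       6    C         18
2     van       4    C         12
4   truck       6    B         18
5    bike       5    C         15
9   truck       5    F         15
take 4 rows with largest riders_x3:
  vehicle  riders zone  riders_x3
0   sedan       6    C         18
4   truck       6    B         18
5    bike       5    C         15
9   truck       5    F         15
Finally, mean of column 'riders_x3' = 16.5.

16.5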